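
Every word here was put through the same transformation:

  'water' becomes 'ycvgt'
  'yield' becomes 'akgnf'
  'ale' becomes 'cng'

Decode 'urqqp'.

Compare letters: w→y is +2, a→c is +2, t→v is +2 — a constant shift. Each letter is shifted forward by 2 in the alphabet (a Caesar shift of +2).
Reversing it on urqqp: u−2=s, r−2=p, q−2=o, q−2=o, p−2=n.

spoon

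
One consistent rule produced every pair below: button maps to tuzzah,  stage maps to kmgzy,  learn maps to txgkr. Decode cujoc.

widow

The output letters match the input read backwards, each shifted +6: button reversed is nottub. Read the word backwards and shift each letter +6.
Decoding cujoc: shift back: c−6=w, u−6=o, j−6=d, o−6=i, c−6=w → wodiw; then reverse → widow.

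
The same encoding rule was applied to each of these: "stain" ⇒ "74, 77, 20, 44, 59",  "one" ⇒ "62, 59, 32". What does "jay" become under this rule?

With a=1..z=26, the number is 3·pos + 17.
Applying it to jay: j=10→47, a=1→20, y=25→92.

47, 20, 92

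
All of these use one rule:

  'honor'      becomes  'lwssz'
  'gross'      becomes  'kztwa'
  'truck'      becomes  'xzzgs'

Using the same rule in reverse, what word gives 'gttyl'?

It's a Vigenère-style cipher with numeric key [4,8,5]: position i shifts by key[i mod 3].
Undoing it on gttyl: g−4=c, t−8=l, t−5=o, y−4=u, l−8=d.

cloud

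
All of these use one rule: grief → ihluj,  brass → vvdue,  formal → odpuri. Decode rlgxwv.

studio

The output letters match the input read backwards, each shifted +3: grief reversed is feirg. The word is reversed, then every letter is shifted forward by 3.
Undoing it on rlgxwv: shift back: r−3=o, l−3=i, g−3=d, x−3=u, w−3=t, v−3=s → oiduts; then reverse → studio.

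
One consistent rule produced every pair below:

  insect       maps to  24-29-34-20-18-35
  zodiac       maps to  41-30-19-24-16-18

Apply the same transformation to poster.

31-30-34-35-20-33

i is letter #9 and maps to 24: an offset of 15. Each letter is replaced by its alphabet position (a=1..z=26) + 15.
On poster: p=16→31, o=15→30, s=19→34, t=20→35, e=5→20, r=18→33.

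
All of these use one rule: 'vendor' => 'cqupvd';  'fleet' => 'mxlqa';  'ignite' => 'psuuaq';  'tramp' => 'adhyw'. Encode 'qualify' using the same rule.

xghxprf

Shifts by position in vendor: pos 0: v→c (+7), pos 1: e→q (+12), pos 2: n→u (+7), pos 3: d→p (+12) — repeating every 2. A repeating key of period 2 is used — shifts +7, +12 over and over.
On qualify: q+7=x, u+12=g, a+7=h, l+12=x, i+7=p, f+12=r, y+7=f.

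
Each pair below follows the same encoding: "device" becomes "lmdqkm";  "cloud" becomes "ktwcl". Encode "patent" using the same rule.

It's a constant shift of +8 (ROT8).
On patent: p+8=x, a+8=i, t+8=b, e+8=m, n+8=v, t+8=b.

xibmvb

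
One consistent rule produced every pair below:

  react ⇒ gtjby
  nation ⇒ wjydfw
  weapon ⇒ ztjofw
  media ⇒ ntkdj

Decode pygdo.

Treating letters as 0–25, the rule is x ↦ 9x + 9 (mod 26).
Decoding pygdo: p(15)→3·(15−9)≡18=s; y(24)→3·(24−9)≡19=t; g(6)→3·(6−9)≡17=r; d(3)→3·(3−9)≡8=i; o(14)→3·(14−9)≡15=p (all mod 26).

strip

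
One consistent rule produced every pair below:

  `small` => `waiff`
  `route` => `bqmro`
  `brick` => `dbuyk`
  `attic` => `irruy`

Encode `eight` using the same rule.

s(18)→w(22) and m(12)→a(0) fit y≡21x+8 (mod 26); the inverse of 21 mod 26 is 5. This is an affine cipher: with a=0,…,z=25, each position x becomes (21x+8) mod 26.
On eight: e(4)→21·4+8≡14=o; i(8)→21·8+8≡20=u; g(6)→21·6+8≡4=e; h(7)→21·7+8≡25=z; t(19)→21·19+8≡17=r (all mod 26).

ouezr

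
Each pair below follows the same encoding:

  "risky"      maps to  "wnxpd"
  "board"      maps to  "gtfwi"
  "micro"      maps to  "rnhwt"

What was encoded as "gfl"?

Compare letters: r→w is +5, i→n is +5, s→x is +5 — a constant shift. It's a constant shift of +5 (ROT5).
Undoing it on gfl: g−5=b, f−5=a, l−5=g.

bag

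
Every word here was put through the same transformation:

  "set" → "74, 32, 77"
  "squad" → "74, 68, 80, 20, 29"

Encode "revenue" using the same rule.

71, 32, 83, 32, 59, 80, 32

s(#19)→74 and e(#5)→32: differences scale by 3, so n = 3·pos + 17. Each letter becomes 3×(its alphabet position, a=1..z=26) + 17.
On revenue: r=18→71, e=5→32, v=22→83, e=5→32, n=14→59, u=21→80, e=5→32.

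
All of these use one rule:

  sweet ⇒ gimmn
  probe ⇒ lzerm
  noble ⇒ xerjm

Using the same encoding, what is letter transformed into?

jmnnmz

This is an affine cipher: with a=0,…,z=25, each position x becomes (7x+10) mod 26.
For letter: l(11)→7·11+10≡9=j; e(4)→7·4+10≡12=m; t(19)→7·19+10≡13=n; t(19)→7·19+10≡13=n; e(4)→7·4+10≡12=m; r(17)→7·17+10≡25=z (all mod 26).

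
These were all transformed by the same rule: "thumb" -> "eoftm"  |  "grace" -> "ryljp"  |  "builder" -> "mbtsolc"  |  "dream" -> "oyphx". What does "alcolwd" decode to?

perhaps

Shifts by position in thumb: pos 0: t→e (+11), pos 1: h→o (+7), pos 2: u→f (+11), pos 3: m→t (+7) — repeating every 2. It's a Vigenère-style cipher with numeric key [11,7]: position i shifts by key[i mod 2].
Undoing it on alcolwd: a−11=p, l−7=e, c−11=r, o−7=h, l−11=a, w−7=p, d−11=s.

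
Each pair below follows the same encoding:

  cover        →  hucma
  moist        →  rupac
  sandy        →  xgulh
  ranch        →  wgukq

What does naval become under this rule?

In cover: c→h is +5, o→u is +6, v→c is +7, e→m is +8 — the shift increases by 1 each position. Each letter shifts forward by (position + 5), i.e. 5, 6, 7, … — the shift grows by one for each successive letter.
For naval: n+5=s, a+6=g, v+7=c, a+8=i, l+9=u.

sgciu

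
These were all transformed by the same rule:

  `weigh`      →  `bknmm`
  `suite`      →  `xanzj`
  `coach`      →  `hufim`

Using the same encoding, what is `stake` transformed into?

xzfqj

Shifts by position in weigh: pos 0: w→b (+5), pos 1: e→k (+6), pos 2: i→n (+5), pos 3: g→m (+6) — repeating every 2. A repeating key of period 2 is used — shifts +5, +6 over and over.
On stake: s+5=x, t+6=z, a+5=f, k+6=q, e+5=j.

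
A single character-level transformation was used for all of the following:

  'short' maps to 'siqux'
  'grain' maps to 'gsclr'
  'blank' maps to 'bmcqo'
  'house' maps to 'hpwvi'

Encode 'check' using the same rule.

In short: s→s is +0, h→i is +1, o→q is +2, r→u is +3 — the shift increases by 1 each position. The shift increases by 1 at each position, starting from +0: 0, 1, 2, ….
On check: c+0=c, h+1=i, e+2=g, c+3=f, k+4=o.

cigfo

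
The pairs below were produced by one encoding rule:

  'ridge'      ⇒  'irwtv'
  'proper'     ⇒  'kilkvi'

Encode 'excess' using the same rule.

vcxvhh

Each pair mirrors across the alphabet (r↔i, i↔r, d↔w): positions sum to 25. This is the alphabet-reversal cipher (Atbash): a becomes z, b becomes y, etc.
For excess: e↔v, x↔c, c↔x, e↔v, s↔h, s↔h.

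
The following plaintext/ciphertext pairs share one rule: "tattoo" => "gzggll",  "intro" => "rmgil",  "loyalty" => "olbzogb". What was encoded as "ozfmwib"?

Each pair mirrors across the alphabet (t↔g, a↔z, t↔g): positions sum to 25. Each letter is replaced by its mirror in the alphabet: a↔z, b↔y, c↔x, and so on (the Atbash cipher).
Reversing it on ozfmwib: o↔l, z↔a, f↔u, m↔n, w↔d, i↔r, b↔y.

laundry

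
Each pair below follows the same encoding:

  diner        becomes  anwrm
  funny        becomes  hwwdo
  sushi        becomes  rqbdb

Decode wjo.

The output letters match the input read backwards, each shifted +9: diner reversed is renid. The word is reversed, then every letter is shifted forward by 9.
Undoing it on wjo: shift back: w−9=n, j−9=a, o−9=f → naf; then reverse → fan.

fan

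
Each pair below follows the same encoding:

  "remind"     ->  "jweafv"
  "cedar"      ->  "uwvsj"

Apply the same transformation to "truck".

Compare letters: r→j is +18, e→w is +18, m→e is +18 — a constant shift. Every letter moves 18 places later in the alphabet, wrapping around z→a.
For truck: t+18=l, r+18=j, u+18=m, c+18=u, k+18=c.

ljmuc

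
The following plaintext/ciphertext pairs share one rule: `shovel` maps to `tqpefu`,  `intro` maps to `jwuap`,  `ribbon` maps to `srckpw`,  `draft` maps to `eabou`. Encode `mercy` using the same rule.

nnslz

Shifts by position in shovel: pos 0: s→t (+1), pos 1: h→q (+9), pos 2: o→p (+1), pos 3: v→e (+9) — repeating every 2. It's a Vigenère-style cipher with numeric key [1,9]: position i shifts by key[i mod 2].
For mercy: m+1=n, e+9=n, r+1=s, c+9=l, y+1=z.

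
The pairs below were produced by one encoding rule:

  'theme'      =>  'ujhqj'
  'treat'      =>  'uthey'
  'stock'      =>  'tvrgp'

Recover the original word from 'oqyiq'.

In theme: t→u is +1, h→j is +2, e→h is +3, m→q is +4 — the shift increases by 1 each position. The shift increases by 1 at each position, starting from +1: 1, 2, 3, ….
Undoing it on oqyiq: o−1=n, q−2=o, y−3=v, i−4=e, q−5=l.

novel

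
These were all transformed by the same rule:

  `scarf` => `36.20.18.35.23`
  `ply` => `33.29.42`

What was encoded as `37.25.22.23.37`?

theft

s is letter #19 and maps to 36: an offset of 17. Letters become their 1-based position plus 17 (so a→18, b→19, …).
Reversing it on 37.25.22.23.37: 37→(37−17)÷1=20=t, 25→(25−17)÷1=8=h, 22→(22−17)÷1=5=e, 23→(23−17)÷1=6=f, 37→(37−17)÷1=20=t.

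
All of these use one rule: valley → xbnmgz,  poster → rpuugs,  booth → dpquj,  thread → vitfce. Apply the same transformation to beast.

dfctv

Shifts by position in valley: pos 0: v→x (+2), pos 1: a→b (+1), pos 2: l→n (+2), pos 3: l→m (+1) — repeating every 2. It's a Vigenère-style cipher with numeric key [2,1]: position i shifts by key[i mod 2].
Applying it to beast: b+2=d, e+1=f, a+2=c, s+1=t, t+2=v.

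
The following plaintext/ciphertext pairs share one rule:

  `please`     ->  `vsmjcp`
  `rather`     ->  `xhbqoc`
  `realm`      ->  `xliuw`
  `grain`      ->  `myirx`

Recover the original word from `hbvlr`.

bunch

Each letter shifts forward by (position + 6), i.e. 6, 7, 8, … — the shift grows by one for each successive letter.
Reversing it on hbvlr: h−6=b, b−7=u, v−8=n, l−9=c, r−10=h.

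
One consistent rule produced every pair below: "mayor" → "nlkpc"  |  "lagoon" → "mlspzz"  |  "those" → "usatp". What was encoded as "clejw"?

The shifts repeat in a cycle of length 3: positions 0,1,… shift by +1, +11, +12, then the pattern repeats.
Reversing it on clejw: c−1=b, l−11=a, e−12=s, j−1=i, w−11=l.

basil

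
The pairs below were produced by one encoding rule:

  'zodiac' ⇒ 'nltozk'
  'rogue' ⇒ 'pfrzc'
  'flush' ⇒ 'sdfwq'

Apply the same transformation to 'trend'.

The output letters match the input read backwards, each shifted +11: zodiac reversed is caidoz. Two steps: reverse the string, then apply a Caesar shift of +11.
For trend: reverse → dnert; then shift: d+11=o, n+11=y, e+11=p, r+11=c, t+11=e.

oypce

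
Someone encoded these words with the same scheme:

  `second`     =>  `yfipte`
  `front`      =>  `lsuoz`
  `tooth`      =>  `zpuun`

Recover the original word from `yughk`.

Shifts by position in second: pos 0: s→y (+6), pos 1: e→f (+1), pos 2: c→i (+6), pos 3: o→p (+1) — repeating every 2. It's a Vigenère-style cipher with numeric key [6,1]: position i shifts by key[i mod 2].
Decoding yughk: y−6=s, u−1=t, g−6=a, h−1=g, k−6=e.

stage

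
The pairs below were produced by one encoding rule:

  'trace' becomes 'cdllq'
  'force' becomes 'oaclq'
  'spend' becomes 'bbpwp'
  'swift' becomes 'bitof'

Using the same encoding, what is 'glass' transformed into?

Shifts by position in trace: pos 0: t→c (+9), pos 1: r→d (+12), pos 2: a→l (+11), pos 3: c→l (+9), pos 4: e→q (+12) — repeating every 3. The shifts repeat in a cycle of length 3: positions 0,1,… shift by +9, +12, +11, then the pattern repeats.
On glass: g+9=p, l+12=x, a+11=l, s+9=b, s+12=e.

pxlbe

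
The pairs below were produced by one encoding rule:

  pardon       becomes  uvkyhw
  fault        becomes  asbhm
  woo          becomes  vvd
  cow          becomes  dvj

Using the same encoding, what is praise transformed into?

lzphyw

Two steps: reverse the string, then apply a Caesar shift of +7.
Applying it to praise: reverse → esiarp; then shift: e+7=l, s+7=z, i+7=p, a+7=h, r+7=y, p+7=w.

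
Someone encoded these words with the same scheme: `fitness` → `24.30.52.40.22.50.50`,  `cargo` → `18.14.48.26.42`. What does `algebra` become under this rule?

Each letter becomes 2×(its alphabet position, a=1..z=26) + 12.
On algebra: a=1→14, l=12→36, g=7→26, e=5→22, b=2→16, r=18→48, a=1→14.

14.36.26.22.16.48.14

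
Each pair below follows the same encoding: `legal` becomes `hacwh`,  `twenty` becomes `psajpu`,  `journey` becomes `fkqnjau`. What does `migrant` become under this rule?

Compare letters: l→h is +22, e→a is +22, g→c is +22 — a constant shift. Each letter is shifted forward by 22 in the alphabet (a Caesar shift of +22).
For migrant: m+22=i, i+22=e, g+22=c, r+22=n, a+22=w, n+22=j, t+22=p.

iecnwjp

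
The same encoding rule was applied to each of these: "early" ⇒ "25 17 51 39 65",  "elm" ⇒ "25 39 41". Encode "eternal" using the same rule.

With a=1..z=26, the number is 2·pos + 15.
On eternal: e=5→25, t=20→55, e=5→25, r=18→51, n=14→43, a=1→17, l=12→39.

25 55 25 51 43 17 39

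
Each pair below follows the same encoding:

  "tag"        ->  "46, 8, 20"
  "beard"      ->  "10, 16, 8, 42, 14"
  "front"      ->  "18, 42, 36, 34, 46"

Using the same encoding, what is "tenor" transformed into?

With a=1..z=26, the number is 2·pos + 6.
Applying it to tenor: t=20→46, e=5→16, n=14→34, o=15→36, r=18→42.

46, 16, 34, 36, 42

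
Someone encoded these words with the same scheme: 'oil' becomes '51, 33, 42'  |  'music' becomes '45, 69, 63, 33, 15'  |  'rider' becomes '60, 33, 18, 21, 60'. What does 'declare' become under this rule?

o(#15)→51 and i(#9)→33: differences scale by 3, so n = 3·pos + 6. Each letter becomes 3×(its alphabet position, a=1..z=26) + 6.
On declare: d=4→18, e=5→21, c=3→15, l=12→42, a=1→9, r=18→60, e=5→21.

18, 21, 15, 42, 9, 60, 21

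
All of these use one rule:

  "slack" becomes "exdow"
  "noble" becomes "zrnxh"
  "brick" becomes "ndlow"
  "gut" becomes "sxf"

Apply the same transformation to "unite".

The shift depends on letter class: consonant s→e is +12, but vowel a→d is +3. Vowels shift forward by 3 and consonants shift forward by 12.
Applying it to unite: u(vowel)+3=x, n(cons)+12=z, i(vowel)+3=l, t(cons)+12=f, e(vowel)+3=h.

xzlfh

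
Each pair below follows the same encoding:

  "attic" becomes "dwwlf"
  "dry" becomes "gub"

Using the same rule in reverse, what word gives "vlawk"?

sixth

Compare letters: a→d is +3, t→w is +3, t→w is +3 — a constant shift. Each letter is shifted forward by 3 in the alphabet (a Caesar shift of +3).
Reversing it on vlawk: v−3=s, l−3=i, a−3=x, w−3=t, k−3=h.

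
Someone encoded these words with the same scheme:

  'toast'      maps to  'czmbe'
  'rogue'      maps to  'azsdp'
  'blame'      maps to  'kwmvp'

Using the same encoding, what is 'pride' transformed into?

ycump

Shifts by position in toast: pos 0: t→c (+9), pos 1: o→z (+11), pos 2: a→m (+12), pos 3: s→b (+9), pos 4: t→e (+11) — repeating every 3. It's a Vigenère-style cipher with numeric key [9,11,12]: position i shifts by key[i mod 3].
For pride: p+9=y, r+11=c, i+12=u, d+9=m, e+11=p.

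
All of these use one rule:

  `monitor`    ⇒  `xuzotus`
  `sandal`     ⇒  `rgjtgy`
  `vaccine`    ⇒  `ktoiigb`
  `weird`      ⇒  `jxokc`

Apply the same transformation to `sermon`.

The output letters match the input read backwards, each shifted +6: monitor reversed is rotinom. The word is reversed, then every letter is shifted forward by 6.
For sermon: reverse → nomres; then shift: n+6=t, o+6=u, m+6=s, r+6=x, e+6=k, s+6=y.

tusxky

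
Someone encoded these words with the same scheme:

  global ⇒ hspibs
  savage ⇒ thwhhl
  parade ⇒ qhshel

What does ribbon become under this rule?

spcipu

It's a Vigenère-style cipher with numeric key [1,7]: position i shifts by key[i mod 2].
Applying it to ribbon: r+1=s, i+7=p, b+1=c, b+7=i, o+1=p, n+7=u.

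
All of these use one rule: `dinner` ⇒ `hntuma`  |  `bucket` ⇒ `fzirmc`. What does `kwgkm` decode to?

grade

In dinner: d→h is +4, i→n is +5, n→t is +6, n→u is +7 — the shift increases by 1 each position. Letter i (0-indexed) is shifted by i+4, so successive shifts are 4, 5, 6, ….
Reversing it on kwgkm: k−4=g, w−5=r, g−6=a, k−7=d, m−8=e.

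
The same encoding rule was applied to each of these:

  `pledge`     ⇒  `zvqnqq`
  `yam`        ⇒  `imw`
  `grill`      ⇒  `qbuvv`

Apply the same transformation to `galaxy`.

The shift depends on letter class: consonant p→z is +10, but vowel e→q is +12. Two shifts are in play — +12 for a/e/i/o/u, +10 for every other letter.
For galaxy: g(cons)+10=q, a(vowel)+12=m, l(cons)+10=v, a(vowel)+12=m, x(cons)+10=h, y(cons)+10=i.

qmvmhi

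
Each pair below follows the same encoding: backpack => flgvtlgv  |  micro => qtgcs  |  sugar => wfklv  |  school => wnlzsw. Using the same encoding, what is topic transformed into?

xzttg

A repeating key of period 2 is used — shifts +4, +11 over and over.
Applying it to topic: t+4=x, o+11=z, p+4=t, i+11=t, c+4=g.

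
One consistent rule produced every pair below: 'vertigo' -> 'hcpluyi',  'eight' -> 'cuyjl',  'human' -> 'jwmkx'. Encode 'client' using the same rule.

gbucxl

v(21)→h(7) and e(4)→c(2) fit y≡11x+10 (mod 26); the inverse of 11 mod 26 is 19. This is an affine cipher: with a=0,…,z=25, each position x becomes (11x+10) mod 26.
Applying it to client: c(2)→11·2+10≡6=g; l(11)→11·11+10≡1=b; i(8)→11·8+10≡20=u; e(4)→11·4+10≡2=c; n(13)→11·13+10≡23=x; t(19)→11·19+10≡11=l (all mod 26).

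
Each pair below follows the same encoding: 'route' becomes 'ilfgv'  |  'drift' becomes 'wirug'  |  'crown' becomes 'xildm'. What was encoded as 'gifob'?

truly

This is the alphabet-reversal cipher (Atbash): a becomes z, b becomes y, etc.
Undoing it on gifob: g↔t, i↔r, f↔u, o↔l, b↔y.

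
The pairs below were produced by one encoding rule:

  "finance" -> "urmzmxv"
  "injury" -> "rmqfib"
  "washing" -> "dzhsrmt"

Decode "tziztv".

garage

Letters are reflected about the middle of the alphabet (position → 25−position): Atbash.
Decoding tziztv: t↔g, z↔a, i↔r, z↔a, t↔g, v↔e.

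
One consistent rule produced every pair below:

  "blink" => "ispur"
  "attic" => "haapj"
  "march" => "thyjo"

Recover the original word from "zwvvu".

Compare letters: b→i is +7, l→s is +7, i→p is +7 — a constant shift. It's a constant shift of +7 (ROT7).
Reversing it on zwvvu: z−7=s, w−7=p, v−7=o, v−7=o, u−7=n.

spoon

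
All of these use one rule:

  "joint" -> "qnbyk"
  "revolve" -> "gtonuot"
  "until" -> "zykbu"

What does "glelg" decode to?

j(9)→q(16) and o(14)→n(13) fit y≡15x+11 (mod 26); the inverse of 15 mod 26 is 7. Treating letters as 0–25, the rule is x ↦ 15x + 11 (mod 26).
Undoing it on glelg: g(6)→7·(6−11)≡17=r; l(11)→7·(11−11)≡0=a; e(4)→7·(4−11)≡3=d; l(11)→7·(11−11)≡0=a; g(6)→7·(6−11)≡17=r (all mod 26).

radar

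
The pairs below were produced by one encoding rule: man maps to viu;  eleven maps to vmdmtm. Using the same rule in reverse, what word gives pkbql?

ditch

The output letters match the input read backwards, each shifted +8: man reversed is nam. Two steps: reverse the string, then apply a Caesar shift of +8.
Undoing it on pkbql: shift back: p−8=h, k−8=c, b−8=t, q−8=i, l−8=d → hctid; then reverse → ditch.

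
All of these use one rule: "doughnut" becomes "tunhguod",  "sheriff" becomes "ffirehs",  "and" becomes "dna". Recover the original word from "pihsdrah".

The output letters match the input read backwards: doughnut reversed is tunhguod. The word is simply reversed.
Decoding pihsdrah: then reverse → hardship.

hardship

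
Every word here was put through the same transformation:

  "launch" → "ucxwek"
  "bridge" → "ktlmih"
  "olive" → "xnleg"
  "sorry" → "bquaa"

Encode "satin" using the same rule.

bcwrp

Shifts by position in launch: pos 0: l→u (+9), pos 1: a→c (+2), pos 2: u→x (+3), pos 3: n→w (+9), pos 4: c→e (+2), pos 5: h→k (+3) — repeating every 3. The shifts repeat in a cycle of length 3: positions 0,1,… shift by +9, +2, +3, then the pattern repeats.
On satin: s+9=b, a+2=c, t+3=w, i+9=r, n+2=p.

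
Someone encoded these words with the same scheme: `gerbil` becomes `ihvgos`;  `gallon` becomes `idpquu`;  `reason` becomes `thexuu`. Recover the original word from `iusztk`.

In gerbil: g→i is +2, e→h is +3, r→v is +4, b→g is +5 — the shift increases by 1 each position. The shift increases by 1 at each position, starting from +2: 2, 3, 4, ….
Reversing it on iusztk: i−2=g, u−3=r, s−4=o, z−5=u, t−6=n, k−7=d.

ground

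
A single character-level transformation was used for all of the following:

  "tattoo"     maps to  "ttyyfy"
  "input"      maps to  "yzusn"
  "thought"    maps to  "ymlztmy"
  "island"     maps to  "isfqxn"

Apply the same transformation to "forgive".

Two steps: reverse the string, then apply a Caesar shift of +5.
Applying it to forgive: reverse → evigrof; then shift: e+5=j, v+5=a, i+5=n, g+5=l, r+5=w, o+5=t, f+5=k.

janlwtk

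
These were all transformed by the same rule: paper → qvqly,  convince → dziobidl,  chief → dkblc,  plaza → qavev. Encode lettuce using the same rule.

p(15)→q(16) and a(0)→v(21) fit y≡17x+21 (mod 26); the inverse of 17 mod 26 is 23. This is an affine cipher: with a=0,…,z=25, each position x becomes (17x+21) mod 26.
Applying it to lettuce: l(11)→17·11+21≡0=a; e(4)→17·4+21≡11=l; t(19)→17·19+21≡6=g; t(19)→17·19+21≡6=g; u(20)→17·20+21≡23=x; c(2)→17·2+21≡3=d; e(4)→17·4+21≡11=l (all mod 26).

alggxdl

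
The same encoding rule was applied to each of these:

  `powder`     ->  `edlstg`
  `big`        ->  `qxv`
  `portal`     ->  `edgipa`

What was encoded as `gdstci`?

Compare letters: p→e is +15, o→d is +15, w→l is +15 — a constant shift. This is a Caesar cipher with shift 15.
Reversing it on gdstci: g−15=r, d−15=o, s−15=d, t−15=e, c−15=n, i−15=t.

rodent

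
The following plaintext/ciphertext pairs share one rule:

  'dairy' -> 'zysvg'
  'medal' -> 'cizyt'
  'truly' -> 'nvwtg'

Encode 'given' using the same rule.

asfil

d(3)→z(25) and a(0)→y(24) fit y≡9x+24 (mod 26); the inverse of 9 mod 26 is 3. This is an affine cipher: with a=0,…,z=25, each position x becomes (9x+24) mod 26.
For given: g(6)→9·6+24≡0=a; i(8)→9·8+24≡18=s; v(21)→9·21+24≡5=f; e(4)→9·4+24≡8=i; n(13)→9·13+24≡11=l (all mod 26).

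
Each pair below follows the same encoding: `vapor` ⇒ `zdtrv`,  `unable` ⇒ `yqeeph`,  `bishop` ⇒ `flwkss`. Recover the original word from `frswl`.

booth

Shifts by position in vapor: pos 0: v→z (+4), pos 1: a→d (+3), pos 2: p→t (+4), pos 3: o→r (+3) — repeating every 2. It's a Vigenère-style cipher with numeric key [4,3]: position i shifts by key[i mod 2].
Undoing it on frswl: f−4=b, r−3=o, s−4=o, w−3=t, l−4=h.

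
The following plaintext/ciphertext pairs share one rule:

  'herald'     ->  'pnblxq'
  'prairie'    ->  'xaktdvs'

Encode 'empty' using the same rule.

In herald: h→p is +8, e→n is +9, r→b is +10, a→l is +11 — the shift increases by 1 each position. Each letter shifts forward by (position + 8), i.e. 8, 9, 10, … — the shift grows by one for each successive letter.
On empty: e+8=m, m+9=v, p+10=z, t+11=e, y+12=k.

mvzek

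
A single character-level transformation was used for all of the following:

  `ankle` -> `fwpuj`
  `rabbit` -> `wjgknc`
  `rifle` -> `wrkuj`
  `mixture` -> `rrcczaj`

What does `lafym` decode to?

graph

A repeating key of period 2 is used — shifts +5, +9 over and over.
Undoing it on lafym: l−5=g, a−9=r, f−5=a, y−9=p, m−5=h.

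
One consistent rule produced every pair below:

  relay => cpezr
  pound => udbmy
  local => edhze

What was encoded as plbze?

This is an affine cipher: with a=0,…,z=25, each position x becomes (17x+25) mod 26.
Undoing it on plbze: p(15)→23·(15−25)≡4=e; l(11)→23·(11−25)≡16=q; b(1)→23·(1−25)≡20=u; z(25)→23·(25−25)≡0=a; e(4)→23·(4−25)≡11=l (all mod 26).

equal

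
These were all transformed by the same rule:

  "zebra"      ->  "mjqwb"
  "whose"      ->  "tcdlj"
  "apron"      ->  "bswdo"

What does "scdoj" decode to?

phone

z(25)→m(12) and e(4)→j(9) fit y≡15x+1 (mod 26); the inverse of 15 mod 26 is 7. This is an affine cipher: with a=0,…,z=25, each position x becomes (15x+1) mod 26.
Undoing it on scdoj: s(18)→7·(18−1)≡15=p; c(2)→7·(2−1)≡7=h; d(3)→7·(3−1)≡14=o; o(14)→7·(14−1)≡13=n; j(9)→7·(9−1)≡4=e (all mod 26).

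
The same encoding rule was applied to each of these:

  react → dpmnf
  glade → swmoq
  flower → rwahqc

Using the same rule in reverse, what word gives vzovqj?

jockey

Shifts by position in react: pos 0: r→d (+12), pos 1: e→p (+11), pos 2: a→m (+12), pos 3: c→n (+11) — repeating every 2. It's a Vigenère-style cipher with numeric key [12,11]: position i shifts by key[i mod 2].
Undoing it on vzovqj: v−12=j, z−11=o, o−12=c, v−11=k, q−12=e, j−11=y.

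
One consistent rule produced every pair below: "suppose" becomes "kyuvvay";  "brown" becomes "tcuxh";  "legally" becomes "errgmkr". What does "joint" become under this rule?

The word is reversed, then every letter is shifted forward by 6.
Applying it to joint: reverse → tnioj; then shift: t+6=z, n+6=t, i+6=o, o+6=u, j+6=p.

ztoup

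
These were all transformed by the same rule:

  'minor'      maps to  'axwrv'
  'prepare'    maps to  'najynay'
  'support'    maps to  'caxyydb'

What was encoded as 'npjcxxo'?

footage

The output letters match the input read backwards, each shifted +9: minor reversed is ronim. The word is reversed, then every letter is shifted forward by 9.
Reversing it on npjcxxo: shift back: n−9=e, p−9=g, j−9=a, c−9=t, x−9=o, x−9=o, o−9=f → egatoof; then reverse → footage.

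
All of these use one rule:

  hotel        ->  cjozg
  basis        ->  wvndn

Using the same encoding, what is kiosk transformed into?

Compare letters: h→c is +21, o→j is +21, t→o is +21 — a constant shift. This is a Caesar cipher with shift 21.
On kiosk: k+21=f, i+21=d, o+21=j, s+21=n, k+21=f.

fdjnf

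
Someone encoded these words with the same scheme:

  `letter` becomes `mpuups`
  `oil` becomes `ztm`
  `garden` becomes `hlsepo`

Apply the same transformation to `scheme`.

The shift depends on letter class: consonant l→m is +1, but vowel e→p is +11. Two shifts are in play — +11 for a/e/i/o/u, +1 for every other letter.
For scheme: s(cons)+1=t, c(cons)+1=d, h(cons)+1=i, e(vowel)+11=p, m(cons)+1=n, e(vowel)+11=p.

tdipnp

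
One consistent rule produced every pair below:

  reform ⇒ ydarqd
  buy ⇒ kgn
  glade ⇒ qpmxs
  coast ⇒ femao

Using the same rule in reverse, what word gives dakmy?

mayor

The output letters match the input read backwards, each shifted +12: reform reversed is mrofer. Two steps: reverse the string, then apply a Caesar shift of +12.
Undoing it on dakmy: shift back: d−12=r, a−12=o, k−12=y, m−12=a, y−12=m → royam; then reverse → mayor.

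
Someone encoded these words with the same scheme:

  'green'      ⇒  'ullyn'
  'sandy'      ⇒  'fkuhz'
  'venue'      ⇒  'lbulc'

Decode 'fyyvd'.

worry

The output letters match the input read backwards, each shifted +7: green reversed is neerg. The word is reversed, then every letter is shifted forward by 7.
Decoding fyyvd: shift back: f−7=y, y−7=r, y−7=r, v−7=o, d−7=w → yrrow; then reverse → worry.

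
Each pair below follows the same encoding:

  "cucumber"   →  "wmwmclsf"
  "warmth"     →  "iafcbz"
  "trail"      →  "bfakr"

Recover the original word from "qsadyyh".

c(2)→w(22) and u(20)→m(12) fit y≡11x+0 (mod 26); the inverse of 11 mod 26 is 19. This is an affine cipher: with a=0,…,z=25, each position x becomes (11x+0) mod 26.
Decoding qsadyyh: q(16)→19·(16−0)≡18=s; s(18)→19·(18−0)≡4=e; a(0)→19·(0−0)≡0=a; d(3)→19·(3−0)≡5=f; y(24)→19·(24−0)≡14=o; y(24)→19·(24−0)≡14=o; h(7)→19·(7−0)≡3=d (all mod 26).

seafood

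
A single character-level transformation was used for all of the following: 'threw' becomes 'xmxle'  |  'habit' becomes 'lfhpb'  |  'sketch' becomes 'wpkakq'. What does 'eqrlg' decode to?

In threw: t→x is +4, h→m is +5, r→x is +6, e→l is +7 — the shift increases by 1 each position. Each letter shifts forward by (position + 4), i.e. 4, 5, 6, … — the shift grows by one for each successive letter.
Undoing it on eqrlg: e−4=a, q−5=l, r−6=l, l−7=e, g−8=y.

alley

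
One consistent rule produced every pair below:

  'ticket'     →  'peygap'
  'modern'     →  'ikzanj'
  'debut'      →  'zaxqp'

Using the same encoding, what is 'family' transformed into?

bwiehu

Compare letters: t→p is +22, i→e is +22, c→y is +22 — a constant shift. It's a constant shift of +22 (ROT22).
Applying it to family: f+22=b, a+22=w, m+22=i, i+22=e, l+22=h, y+22=u.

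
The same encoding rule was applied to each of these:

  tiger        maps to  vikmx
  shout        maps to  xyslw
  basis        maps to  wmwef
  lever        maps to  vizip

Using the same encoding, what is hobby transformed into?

cffsl

Read the word backwards and shift each letter +4.
Applying it to hobby: reverse → ybboh; then shift: y+4=c, b+4=f, b+4=f, o+4=s, h+4=l.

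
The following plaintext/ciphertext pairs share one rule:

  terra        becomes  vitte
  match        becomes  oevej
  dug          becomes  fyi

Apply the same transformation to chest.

ejiuv

The shift depends on letter class: consonant t→v is +2, but vowel e→i is +4. The rule splits by letter class: vowels +4, consonants +2.
Applying it to chest: c(cons)+2=e, h(cons)+2=j, e(vowel)+4=i, s(cons)+2=u, t(cons)+2=v.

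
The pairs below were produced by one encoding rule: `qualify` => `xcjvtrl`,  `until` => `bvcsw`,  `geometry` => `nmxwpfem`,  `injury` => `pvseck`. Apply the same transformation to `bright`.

izrqsf

In qualify: q→x is +7, u→c is +8, a→j is +9, l→v is +10 — the shift increases by 1 each position. The shift increases by 1 at each position, starting from +7: 7, 8, 9, ….
On bright: b+7=i, r+8=z, i+9=r, g+10=q, h+11=s, t+12=f.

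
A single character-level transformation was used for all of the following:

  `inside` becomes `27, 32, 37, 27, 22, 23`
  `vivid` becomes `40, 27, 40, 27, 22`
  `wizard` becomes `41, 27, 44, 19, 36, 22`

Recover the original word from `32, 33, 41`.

i is letter #9 and maps to 27: an offset of 18. The number is (letter's place in the alphabet, a=1) + 18.
Reversing it on 32, 33, 41: 32→(32−18)÷1=14=n, 33→(33−18)÷1=15=o, 41→(41−18)÷1=23=w.

now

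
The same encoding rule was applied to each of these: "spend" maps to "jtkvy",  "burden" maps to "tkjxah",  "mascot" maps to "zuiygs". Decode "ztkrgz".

The output letters match the input read backwards, each shifted +6: spend reversed is dneps. Two steps: reverse the string, then apply a Caesar shift of +6.
Decoding ztkrgz: shift back: z−6=t, t−6=n, k−6=e, r−6=l, g−6=a, z−6=t → tnelat; then reverse → talent.

talent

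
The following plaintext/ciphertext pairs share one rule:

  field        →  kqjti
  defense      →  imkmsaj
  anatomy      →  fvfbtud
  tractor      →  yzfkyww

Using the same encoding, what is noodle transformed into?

Shifts by position in field: pos 0: f→k (+5), pos 1: i→q (+8), pos 2: e→j (+5), pos 3: l→t (+8) — repeating every 2. A repeating key of period 2 is used — shifts +5, +8 over and over.
Applying it to noodle: n+5=s, o+8=w, o+5=t, d+8=l, l+5=q, e+8=m.

swtlqm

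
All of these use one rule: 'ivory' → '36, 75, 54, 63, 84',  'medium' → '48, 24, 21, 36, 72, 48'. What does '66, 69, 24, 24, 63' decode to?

Each letter becomes 3×(its alphabet position, a=1..z=26) + 9.
Reversing it on 66, 69, 24, 24, 63: 66→(66−9)÷3=19=s, 69→(69−9)÷3=20=t, 24→(24−9)÷3=5=e, 24→(24−9)÷3=5=e, 63→(63−9)÷3=18=r.

steer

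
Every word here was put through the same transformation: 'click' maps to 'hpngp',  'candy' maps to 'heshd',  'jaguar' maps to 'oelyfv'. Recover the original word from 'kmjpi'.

field

Shifts by position in click: pos 0: c→h (+5), pos 1: l→p (+4), pos 2: i→n (+5), pos 3: c→g (+4) — repeating every 2. A repeating key of period 2 is used — shifts +5, +4 over and over.
Reversing it on kmjpi: k−5=f, m−4=i, j−5=e, p−4=l, i−5=d.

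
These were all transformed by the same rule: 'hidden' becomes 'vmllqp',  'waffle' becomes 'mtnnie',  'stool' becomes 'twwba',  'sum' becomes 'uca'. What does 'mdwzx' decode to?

Read the word backwards and shift each letter +8.
Reversing it on mdwzx: shift back: m−8=e, d−8=v, w−8=o, z−8=r, x−8=p → evorp; then reverse → prove.

prove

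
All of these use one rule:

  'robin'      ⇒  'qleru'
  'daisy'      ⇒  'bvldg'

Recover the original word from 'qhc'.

zen

Two steps: reverse the string, then apply a Caesar shift of +3.
Undoing it on qhc: shift back: q−3=n, h−3=e, c−3=z → nez; then reverse → zen.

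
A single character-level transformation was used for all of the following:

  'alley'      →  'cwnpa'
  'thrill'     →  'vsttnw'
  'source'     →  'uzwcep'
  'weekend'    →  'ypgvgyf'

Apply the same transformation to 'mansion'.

Shifts by position in alley: pos 0: a→c (+2), pos 1: l→w (+11), pos 2: l→n (+2), pos 3: e→p (+11) — repeating every 2. The shifts repeat in a cycle of length 2: positions 0,1,… shift by +2, +11, then the pattern repeats.
Applying it to mansion: m+2=o, a+11=l, n+2=p, s+11=d, i+2=k, o+11=z, n+2=p.

olpdkzp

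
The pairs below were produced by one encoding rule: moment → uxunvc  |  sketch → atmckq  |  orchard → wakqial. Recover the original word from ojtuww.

gallon

Shifts by position in moment: pos 0: m→u (+8), pos 1: o→x (+9), pos 2: m→u (+8), pos 3: e→n (+9) — repeating every 2. A repeating key of period 2 is used — shifts +8, +9 over and over.
Undoing it on ojtuww: o−8=g, j−9=a, t−8=l, u−9=l, w−8=o, w−9=n.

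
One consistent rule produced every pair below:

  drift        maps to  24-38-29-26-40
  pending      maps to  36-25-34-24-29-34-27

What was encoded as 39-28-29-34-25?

shine

d is letter #4 and maps to 24: an offset of 20. The number is (letter's place in the alphabet, a=1) + 20.
Reversing it on 39-28-29-34-25: 39→(39−20)÷1=19=s, 28→(28−20)÷1=8=h, 29→(29−20)÷1=9=i, 34→(34−20)÷1=14=n, 25→(25−20)÷1=5=e.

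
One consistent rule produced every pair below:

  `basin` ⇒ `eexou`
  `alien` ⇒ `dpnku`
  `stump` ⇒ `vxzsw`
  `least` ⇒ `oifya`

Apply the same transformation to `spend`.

In basin: b→e is +3, a→e is +4, s→x is +5, i→o is +6 — the shift increases by 1 each position. The shift increases by 1 at each position, starting from +3: 3, 4, 5, ….
On spend: s+3=v, p+4=t, e+5=j, n+6=t, d+7=k.

vtjtk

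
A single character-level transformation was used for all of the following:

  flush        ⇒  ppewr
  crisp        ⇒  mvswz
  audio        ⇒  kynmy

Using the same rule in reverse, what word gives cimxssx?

section

A repeating key of period 2 is used — shifts +10, +4 over and over.
Decoding cimxssx: c−10=s, i−4=e, m−10=c, x−4=t, s−10=i, s−4=o, x−10=n.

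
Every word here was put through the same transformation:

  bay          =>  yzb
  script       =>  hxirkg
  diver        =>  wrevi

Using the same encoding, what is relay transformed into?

ivozb

This is the alphabet-reversal cipher (Atbash): a becomes z, b becomes y, etc.
On relay: r↔i, e↔v, l↔o, a↔z, y↔b.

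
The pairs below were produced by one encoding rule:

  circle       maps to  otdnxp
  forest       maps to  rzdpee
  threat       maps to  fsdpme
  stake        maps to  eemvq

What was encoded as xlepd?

laser

Shifts by position in circle: pos 0: c→o (+12), pos 1: i→t (+11), pos 2: r→d (+12), pos 3: c→n (+11) — repeating every 2. It's a Vigenère-style cipher with numeric key [12,11]: position i shifts by key[i mod 2].
Reversing it on xlepd: x−12=l, l−11=a, e−12=s, p−11=e, d−12=r.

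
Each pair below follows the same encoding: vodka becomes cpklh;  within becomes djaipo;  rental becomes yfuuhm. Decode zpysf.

sorry

Shifts by position in vodka: pos 0: v→c (+7), pos 1: o→p (+1), pos 2: d→k (+7), pos 3: k→l (+1) — repeating every 2. A repeating key of period 2 is used — shifts +7, +1 over and over.
Reversing it on zpysf: z−7=s, p−1=o, y−7=r, s−1=r, f−7=y.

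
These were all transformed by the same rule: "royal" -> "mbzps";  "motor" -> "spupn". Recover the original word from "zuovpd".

county

The word is reversed, then every letter is shifted forward by 1.
Undoing it on zuovpd: shift back: z−1=y, u−1=t, o−1=n, v−1=u, p−1=o, d−1=c → ytnuoc; then reverse → county.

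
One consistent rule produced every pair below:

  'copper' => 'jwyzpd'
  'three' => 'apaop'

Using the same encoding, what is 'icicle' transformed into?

pkrmwq

In copper: c→j is +7, o→w is +8, p→y is +9, p→z is +10 — the shift increases by 1 each position. Letter i (0-indexed) is shifted by i+7, so successive shifts are 7, 8, 9, ….
For icicle: i+7=p, c+8=k, i+9=r, c+10=m, l+11=w, e+12=q.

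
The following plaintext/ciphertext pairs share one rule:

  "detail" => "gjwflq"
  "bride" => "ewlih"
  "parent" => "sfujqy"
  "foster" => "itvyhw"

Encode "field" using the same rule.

inhqg

It's a Vigenère-style cipher with numeric key [3,5]: position i shifts by key[i mod 2].
For field: f+3=i, i+5=n, e+3=h, l+5=q, d+3=g.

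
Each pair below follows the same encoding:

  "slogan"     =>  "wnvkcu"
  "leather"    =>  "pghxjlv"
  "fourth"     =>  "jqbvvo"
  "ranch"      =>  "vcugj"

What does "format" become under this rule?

Shifts by position in slogan: pos 0: s→w (+4), pos 1: l→n (+2), pos 2: o→v (+7), pos 3: g→k (+4), pos 4: a→c (+2), pos 5: n→u (+7) — repeating every 3. The shifts repeat in a cycle of length 3: positions 0,1,… shift by +4, +2, +7, then the pattern repeats.
Applying it to format: f+4=j, o+2=q, r+7=y, m+4=q, a+2=c, t+7=a.

jqyqca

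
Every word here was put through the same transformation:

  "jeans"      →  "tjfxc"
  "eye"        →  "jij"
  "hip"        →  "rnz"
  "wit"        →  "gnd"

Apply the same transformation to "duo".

nzt

The shift depends on letter class: consonant j→t is +10, but vowel e→j is +5. The rule splits by letter class: vowels +5, consonants +10.
For duo: d(cons)+10=n, u(vowel)+5=z, o(vowel)+5=t.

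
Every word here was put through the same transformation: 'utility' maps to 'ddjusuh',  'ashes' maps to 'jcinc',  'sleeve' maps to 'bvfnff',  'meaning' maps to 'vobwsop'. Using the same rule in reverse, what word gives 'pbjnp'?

grief

Shifts by position in utility: pos 0: u→d (+9), pos 1: t→d (+10), pos 2: i→j (+1), pos 3: l→u (+9), pos 4: i→s (+10), pos 5: t→u (+1) — repeating every 3. A repeating key of period 3 is used — shifts +9, +10, +1 over and over.
Undoing it on pbjnp: p−9=g, b−10=r, j−1=i, n−9=e, p−10=f.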